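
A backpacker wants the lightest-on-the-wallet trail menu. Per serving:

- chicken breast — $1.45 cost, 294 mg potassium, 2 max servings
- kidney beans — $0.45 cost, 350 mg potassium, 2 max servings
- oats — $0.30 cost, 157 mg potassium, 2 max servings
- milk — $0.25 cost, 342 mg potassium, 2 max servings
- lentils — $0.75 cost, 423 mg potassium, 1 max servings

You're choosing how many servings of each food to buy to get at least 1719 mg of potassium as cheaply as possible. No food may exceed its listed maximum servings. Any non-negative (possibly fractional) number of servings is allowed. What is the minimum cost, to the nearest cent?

Cost per mg of potassium: milk $0.0007, kidney beans $0.0013, lentils $0.0018, oats $0.0019, chicken breast $0.0049.
Take 2 servings of milk: +684.0 mg potassium for $0.50 (total $0.50, still need 1035.0 mg).
Take 2 servings of kidney beans: +700.0 mg potassium for $0.90 (total $1.40, still need 335.0 mg).
Take 0.792 servings of lentils: +335.0 mg potassium for $0.59 (total $1.99, still need 0.0 mg).
Greedy by cheapest-per-mg is optimal for a single linear constraint, so the minimum cost is $1.99.

$1.99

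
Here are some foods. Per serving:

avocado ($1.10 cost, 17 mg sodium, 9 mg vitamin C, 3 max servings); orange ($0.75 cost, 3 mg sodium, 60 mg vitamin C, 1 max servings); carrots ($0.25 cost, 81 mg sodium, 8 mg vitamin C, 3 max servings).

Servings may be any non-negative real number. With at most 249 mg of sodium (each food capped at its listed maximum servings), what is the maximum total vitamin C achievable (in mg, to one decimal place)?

106.3 mg

Vitamin C per mg sodium: orange 20, avocado 0.5294, carrots 0.09877.
Take 1 serving of orange: uses 3 mg sodium, +60.0 mg vitamin C (running total 60.0 mg).
Take 3 servings of avocado: uses 51 mg sodium, +27.0 mg vitamin C (running total 87.0 mg).
Take 2.407 servings of carrots: uses 195 mg sodium, +19.3 mg vitamin C (running total 106.3 mg).
Greedy by best ratio exhausts the sodium allowance optimally: 106.3 mg.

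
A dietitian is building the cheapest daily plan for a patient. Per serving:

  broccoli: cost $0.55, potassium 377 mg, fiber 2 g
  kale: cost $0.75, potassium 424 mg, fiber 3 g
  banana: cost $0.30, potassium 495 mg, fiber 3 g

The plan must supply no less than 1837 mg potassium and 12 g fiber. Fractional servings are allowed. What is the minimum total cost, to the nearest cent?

For a min-cost LP with two ≥-constraints, a basic feasible solution has at most two positive variables.
broccoli only: max(1837/377, 12/2) = 6 servings → $3.30.
kale only: max(1837/424, 12/3) = 4.333 servings → $3.25.
banana only: max(1837/495, 12/3) = 4 servings → $1.20.
broccoli + kale with both tight: 1.495 servings and 3.004 servings → $3.07.
broccoli + banana with both targets exact would need a negative amount; discard.
kale + banana with both tight: 2.014 servings and 1.986 servings → $2.11.
Cheapest feasible corner: $1.20.

$1.20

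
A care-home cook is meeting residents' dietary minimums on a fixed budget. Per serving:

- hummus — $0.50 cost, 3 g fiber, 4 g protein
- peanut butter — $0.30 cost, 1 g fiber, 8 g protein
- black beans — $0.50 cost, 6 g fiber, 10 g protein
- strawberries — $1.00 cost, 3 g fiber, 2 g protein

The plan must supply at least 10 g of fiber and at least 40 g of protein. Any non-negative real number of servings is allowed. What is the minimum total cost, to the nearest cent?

$1.63

Two binding constraints pin down two serving amounts, so the optimal mix uses at most two foods. The candidates are each food alone (scaled to the tighter of fiber/protein) and each pair with both constraints tight.
hummus only: max(10/3, 40/4) = 10 servings → $5.00.
peanut butter only: max(10/1, 40/8) = 10 servings → $3.00.
black beans only: max(10/6, 40/10) = 4 servings → $2.00.
strawberries only: max(10/3, 40/2) = 20 servings → $20.00.
hummus + peanut butter with both tight: 2 servings and 4 servings → $2.20.
hummus + black beans with both targets exact would need a negative amount; discard.
hummus + strawberries: the both-tight solution has a negative serving — not a feasible corner.
peanut butter + black beans with both tight: 3.684 servings and 1.053 servings → $1.63.
peanut butter + strawberries with both tight: 4.545 servings and 1.818 servings → $3.18.
black beans + strawberries: intersection lies outside the first quadrant.
The minimum over all feasible corners is $1.63.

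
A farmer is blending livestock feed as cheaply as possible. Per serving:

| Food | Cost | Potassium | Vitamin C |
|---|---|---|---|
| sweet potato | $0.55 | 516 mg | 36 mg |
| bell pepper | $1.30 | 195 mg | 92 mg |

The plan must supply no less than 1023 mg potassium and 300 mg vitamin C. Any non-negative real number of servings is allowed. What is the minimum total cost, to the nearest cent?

$4.28

With two linear requirements the optimum uses one or two foods; enumerate the corners.
sweet potato only: max(1023/516, 300/36) = 8.333 servings → $4.58.
bell pepper only: max(1023/195, 300/92) = 5.246 servings → $6.82.
sweet potato + bell pepper with both tight: 0.8805 servings and 2.916 servings → $4.28.
So the least-cost plan costs $4.28.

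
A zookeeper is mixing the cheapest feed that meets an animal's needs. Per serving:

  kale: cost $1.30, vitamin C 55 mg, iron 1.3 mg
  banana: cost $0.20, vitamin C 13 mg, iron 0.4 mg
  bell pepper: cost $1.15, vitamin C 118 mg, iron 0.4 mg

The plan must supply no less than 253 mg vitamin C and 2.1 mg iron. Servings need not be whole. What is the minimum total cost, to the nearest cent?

$2.72

kale only: max(253/55, 2.1/1.3) = 4.6 servings → $5.98.
banana only: max(253/13, 2.1/0.4) = 19.46 servings → $3.89.
bell pepper only: max(253/118, 2.1/0.4) = 5.25 servings → $6.04.
kale + banana: the both-tight solution has a negative serving — not a feasible corner.
kale + bell pepper with both tight: 1.116 servings and 1.624 servings → $3.32.
banana + bell pepper with both tight: 3.49 servings and 1.76 servings → $2.72.
The minimum over all feasible corners is $2.72.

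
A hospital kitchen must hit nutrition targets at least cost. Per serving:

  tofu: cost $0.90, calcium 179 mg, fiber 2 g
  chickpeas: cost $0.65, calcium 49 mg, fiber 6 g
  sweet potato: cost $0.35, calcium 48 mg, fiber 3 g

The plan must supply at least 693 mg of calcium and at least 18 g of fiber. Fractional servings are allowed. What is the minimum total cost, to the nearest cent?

$3.94

A basic optimal solution has at most two foods positive. Try each food alone and each pair with both targets met exactly.
tofu only: max(693/179, 18/2) = 9 servings → $8.10.
chickpeas only: max(693/49, 18/6) = 14.14 servings → $9.19.
sweet potato only: max(693/48, 18/3) = 14.44 servings → $5.05.
tofu + chickpeas with both tight: 3.357 servings and 1.881 servings → $4.24.
tofu + sweet potato with both tight: 2.755 servings and 4.163 servings → $3.94.
chickpeas + sweet potato with both targets exact would need a negative amount; discard.
So the least-cost plan costs $3.94.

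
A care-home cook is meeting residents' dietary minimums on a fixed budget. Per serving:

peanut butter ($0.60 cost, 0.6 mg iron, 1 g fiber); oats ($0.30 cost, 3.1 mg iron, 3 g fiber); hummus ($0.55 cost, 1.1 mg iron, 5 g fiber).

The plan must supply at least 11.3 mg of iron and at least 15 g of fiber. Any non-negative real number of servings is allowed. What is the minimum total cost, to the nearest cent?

$1.50

Minimising a linear cost over {iron ≥ 11.3, fiber ≥ 15, servings ≥ 0} — the optimum is at a vertex, using one or two foods.
peanut butter only: max(11.3/0.6, 15/1) = 18.83 servings → $11.30.
oats only: max(11.3/3.1, 15/3) = 5 servings → $1.50.
hummus only: max(11.3/1.1, 15/5) = 10.27 servings → $5.65.
peanut butter + oats with both tight: 9.692 servings and 1.769 servings → $6.35.
peanut butter + hummus: intersection lies outside the first quadrant.
oats + hummus with both tight: 3.279 servings and 1.033 servings → $1.55.
So the least-cost plan costs $1.50.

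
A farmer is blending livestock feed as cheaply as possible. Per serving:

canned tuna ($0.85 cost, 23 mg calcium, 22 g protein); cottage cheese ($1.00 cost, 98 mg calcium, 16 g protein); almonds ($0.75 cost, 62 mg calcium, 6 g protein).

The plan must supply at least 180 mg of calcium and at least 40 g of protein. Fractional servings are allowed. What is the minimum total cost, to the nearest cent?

$2.19

Minimising a linear cost over {calcium ≥ 180, protein ≥ 40, servings ≥ 0} — the optimum is at a vertex, using one or two foods.
canned tuna only: max(180/23, 40/22) = 7.826 servings → $6.65.
cottage cheese only: max(180/98, 40/16) = 2.5 servings → $2.50.
almonds only: max(180/62, 40/6) = 6.667 servings → $5.00.
canned tuna + cottage cheese with both tight: 0.5817 servings and 1.7 servings → $2.19.
canned tuna + almonds with both tight: 1.142 servings and 2.48 servings → $2.83.
cottage cheese + almonds with both targets exact would need a negative amount; discard.
So the least-cost plan costs $2.19.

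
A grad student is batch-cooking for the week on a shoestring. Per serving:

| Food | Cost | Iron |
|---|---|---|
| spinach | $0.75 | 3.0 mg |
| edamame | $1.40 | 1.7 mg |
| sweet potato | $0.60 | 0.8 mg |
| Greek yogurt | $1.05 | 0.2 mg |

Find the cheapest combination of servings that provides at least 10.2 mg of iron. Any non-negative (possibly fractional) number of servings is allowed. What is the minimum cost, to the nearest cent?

$2.55

Cost per mg of iron: spinach $0.2500, sweet potato $0.7500, edamame $0.8235, Greek yogurt $5.2500.
With no serving limits, use only spinach: 10.2 mg / 3.0 mg = 3.4 servings × $0.75 = $2.55.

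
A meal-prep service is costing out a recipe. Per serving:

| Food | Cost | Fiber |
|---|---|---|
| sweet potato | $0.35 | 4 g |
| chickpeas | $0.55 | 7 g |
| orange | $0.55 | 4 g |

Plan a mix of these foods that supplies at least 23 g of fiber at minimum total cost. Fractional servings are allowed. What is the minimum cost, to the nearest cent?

$1.81

Cost per g of fiber: chickpeas $0.0786, sweet potato $0.0875, orange $0.1375.
With no serving limits, use only chickpeas: 23 g / 7 g = 3.286 servings × $0.55 = $1.81.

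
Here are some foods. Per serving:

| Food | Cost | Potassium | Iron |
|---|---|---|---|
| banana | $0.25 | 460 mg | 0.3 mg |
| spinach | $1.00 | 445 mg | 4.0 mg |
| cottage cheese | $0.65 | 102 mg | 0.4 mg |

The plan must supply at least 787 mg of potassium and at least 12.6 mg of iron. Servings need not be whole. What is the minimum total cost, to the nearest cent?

$3.15

At the optimum either one food covers both requirements or two foods hit both targets exactly; no other combination can be cheaper.
banana only: max(787/460, 12.6/0.3) = 42 servings → $10.50.
spinach only: max(787/445, 12.6/4.0) = 3.15 servings → $3.15.
cottage cheese only: max(787/102, 12.6/0.4) = 31.5 servings → $20.48.
banana + spinach with both targets exact would need a negative amount; discard.
banana + cottage cheese with both targets exact would need a negative amount; discard.
spinach + cottage cheese: the both-tight solution has a negative serving — not a feasible corner.
Cheapest feasible corner: $3.15.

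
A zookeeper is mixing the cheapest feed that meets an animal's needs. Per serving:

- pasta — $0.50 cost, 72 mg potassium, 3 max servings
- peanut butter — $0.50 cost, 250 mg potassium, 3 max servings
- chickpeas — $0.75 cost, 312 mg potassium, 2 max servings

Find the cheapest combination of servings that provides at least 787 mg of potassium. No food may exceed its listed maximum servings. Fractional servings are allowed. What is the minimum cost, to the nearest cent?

$1.59

Cost per mg of potassium: peanut butter $0.0020, chickpeas $0.0024, pasta $0.0069.
Take 3 servings of peanut butter: +750.0 mg potassium for $1.50 (total $1.50, still need 37.0 mg).
Take 0.1186 servings of chickpeas: +37.0 mg potassium for $0.09 (total $1.59, still need 0.0 mg).
Greedy by cheapest-per-mg is optimal for a single linear constraint, so the minimum cost is $1.59.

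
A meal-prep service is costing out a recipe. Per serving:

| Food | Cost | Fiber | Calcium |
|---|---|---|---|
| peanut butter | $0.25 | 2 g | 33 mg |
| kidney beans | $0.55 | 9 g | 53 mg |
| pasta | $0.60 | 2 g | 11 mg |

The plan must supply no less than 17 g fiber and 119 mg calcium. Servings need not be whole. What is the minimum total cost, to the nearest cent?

Compare the cost at each extreme point of the feasible region.
peanut butter only: max(17/2, 119/33) = 8.5 servings → $2.12.
kidney beans only: max(17/9, 119/53) = 2.245 servings → $1.23.
pasta only: max(17/2, 119/11) = 10.82 servings → $6.49.
peanut butter + kidney beans with both tight: 0.8901 servings and 1.691 servings → $1.15.
peanut butter + pasta with both tight: 1.159 servings and 7.341 servings → $4.69.
kidney beans + pasta: intersection lies outside the first quadrant.
So the least-cost plan costs $1.15.

$1.15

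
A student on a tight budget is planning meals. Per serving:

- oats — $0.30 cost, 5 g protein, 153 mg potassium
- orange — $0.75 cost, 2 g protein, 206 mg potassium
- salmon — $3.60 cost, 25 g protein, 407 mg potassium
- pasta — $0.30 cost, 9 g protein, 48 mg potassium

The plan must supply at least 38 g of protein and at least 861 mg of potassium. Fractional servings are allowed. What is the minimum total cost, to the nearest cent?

$1.96

Minimising a linear cost over {protein ≥ 38, potassium ≥ 861, servings ≥ 0} — the optimum is at a vertex, using one or two foods.
oats only: max(38/5, 861/153) = 7.6 servings → $2.28.
orange only: max(38/2, 861/206) = 19 servings → $14.25.
salmon only: max(38/25, 861/407) = 2.115 servings → $7.62.
pasta only: max(38/9, 861/48) = 17.94 servings → $5.38.
oats + orange: the both-tight solution has a negative serving — not a feasible corner.
oats + salmon with both tight: 3.385 servings and 0.843 servings → $4.05.
oats + pasta with both tight: 5.211 servings and 1.327 servings → $1.96.
orange + salmon with both tight: 1.397 servings and 1.408 servings → $6.12.
orange + pasta with both tight: 3.37 servings and 3.473 servings → $3.57.
salmon + pasta: the both-tight solution has a negative serving — not a feasible corner.
Cheapest feasible corner: $1.96.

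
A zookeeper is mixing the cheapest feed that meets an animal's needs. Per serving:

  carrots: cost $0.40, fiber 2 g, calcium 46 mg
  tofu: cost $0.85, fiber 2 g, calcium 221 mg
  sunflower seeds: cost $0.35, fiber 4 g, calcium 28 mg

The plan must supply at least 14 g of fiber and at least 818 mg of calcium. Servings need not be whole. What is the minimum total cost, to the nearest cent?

At the optimum either one food covers both requirements or two foods hit both targets exactly; no other combination can be cheaper.
carrots only: max(14/2, 818/46) = 17.78 servings → $7.11.
tofu only: max(14/2, 818/221) = 7 servings → $5.95.
sunflower seeds only: max(14/4, 818/28) = 29.21 servings → $10.22.
carrots + tofu with both tight: 4.166 servings and 2.834 servings → $4.08.
carrots + sunflower seeds: the both-tight solution has a negative serving — not a feasible corner.
tofu + sunflower seeds with both tight: 3.478 servings and 1.761 servings → $3.57.
Cheapest feasible corner: $3.57.

$3.57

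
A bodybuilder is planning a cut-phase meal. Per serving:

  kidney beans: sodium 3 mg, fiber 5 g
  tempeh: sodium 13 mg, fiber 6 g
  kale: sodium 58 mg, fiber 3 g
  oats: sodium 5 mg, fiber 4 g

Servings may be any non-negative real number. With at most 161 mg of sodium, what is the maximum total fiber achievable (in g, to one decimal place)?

Fiber per mg sodium: kidney beans 1.667, oats 0.8, tempeh 0.4615, kale 0.05172.
With no serving limits, spend the whole sodium allowance on kidney beans: 161 mg / 3 mg × 5 g = 268.3 g.

268.3 g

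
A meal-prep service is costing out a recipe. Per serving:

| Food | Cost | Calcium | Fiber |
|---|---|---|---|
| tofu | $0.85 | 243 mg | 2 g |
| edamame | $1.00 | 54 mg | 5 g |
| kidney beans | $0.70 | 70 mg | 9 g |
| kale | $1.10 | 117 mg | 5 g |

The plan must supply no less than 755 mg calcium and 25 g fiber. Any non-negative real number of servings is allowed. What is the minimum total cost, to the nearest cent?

$3.66

tofu only: max(755/243, 25/2) = 12.5 servings → $10.62.
edamame only: max(755/54, 25/5) = 13.98 servings → $13.98.
kidney beans only: max(755/70, 25/9) = 10.79 servings → $7.55.
kale only: max(755/117, 25/5) = 6.453 servings → $7.10.
tofu + edamame with both tight: 2.191 servings and 4.124 servings → $5.99.
tofu + kidney beans with both tight: 2.465 servings and 2.23 servings → $3.66.
tofu + kale with both tight: 0.8665 servings and 4.653 servings → $5.86.
edamame + kidney beans with both targets exact would need a negative amount; discard.
edamame + kale: intersection lies outside the first quadrant.
kidney beans + kale: the both-tight solution has a negative serving — not a feasible corner.
The minimum over all feasible corners is $3.66.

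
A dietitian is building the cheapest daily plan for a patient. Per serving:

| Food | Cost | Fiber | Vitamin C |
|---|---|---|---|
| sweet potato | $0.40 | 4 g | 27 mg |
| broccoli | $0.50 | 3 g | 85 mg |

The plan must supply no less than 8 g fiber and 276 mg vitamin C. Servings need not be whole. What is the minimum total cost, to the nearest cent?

$1.62

Compare the cost at each extreme point of the feasible region.
sweet potato only: max(8/4, 276/27) = 10.22 servings → $4.09.
broccoli only: max(8/3, 276/85) = 3.247 servings → $1.62.
sweet potato + broccoli with both targets exact would need a negative amount; discard.
The minimum over all feasible corners is $1.62.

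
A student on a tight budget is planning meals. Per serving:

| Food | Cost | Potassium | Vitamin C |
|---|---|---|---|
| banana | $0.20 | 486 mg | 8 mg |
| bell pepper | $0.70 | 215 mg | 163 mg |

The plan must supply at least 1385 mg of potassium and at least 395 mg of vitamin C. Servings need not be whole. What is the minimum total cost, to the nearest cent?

For a min-cost LP with two ≥-constraints, a basic feasible solution has at most two positive variables.
banana only: max(1385/486, 395/8) = 49.38 servings → $9.88.
bell pepper only: max(1385/215, 395/163) = 6.442 servings → $4.51.
banana + bell pepper with both tight: 1.817 servings and 2.334 servings → $2.00.
Cheapest feasible corner: $2.00.

$2.00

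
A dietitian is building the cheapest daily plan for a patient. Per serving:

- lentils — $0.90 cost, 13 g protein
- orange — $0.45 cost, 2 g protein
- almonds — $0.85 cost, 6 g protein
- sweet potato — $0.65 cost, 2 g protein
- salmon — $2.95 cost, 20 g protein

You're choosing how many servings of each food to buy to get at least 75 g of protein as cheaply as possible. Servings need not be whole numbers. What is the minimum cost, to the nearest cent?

$5.19

Cost per g of protein: lentils $0.0692, almonds $0.1417, salmon $0.1475, orange $0.2250, sweet potato $0.3250.
With no serving limits, use only lentils: 75 g / 13 g = 5.769 servings × $0.90 = $5.19.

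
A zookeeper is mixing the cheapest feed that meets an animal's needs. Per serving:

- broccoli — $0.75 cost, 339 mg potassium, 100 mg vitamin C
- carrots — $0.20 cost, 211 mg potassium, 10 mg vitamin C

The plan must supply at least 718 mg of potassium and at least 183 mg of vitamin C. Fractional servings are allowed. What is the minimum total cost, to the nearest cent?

For a min-cost LP with two ≥-constraints, a basic feasible solution has at most two positive variables.
broccoli only: max(718/339, 183/100) = 2.118 servings → $1.59.
carrots only: max(718/211, 183/10) = 18.3 servings → $3.66.
broccoli + carrots with both tight: 1.775 servings and 0.5513 servings → $1.44.
The minimum over all feasible corners is $1.44.

$1.44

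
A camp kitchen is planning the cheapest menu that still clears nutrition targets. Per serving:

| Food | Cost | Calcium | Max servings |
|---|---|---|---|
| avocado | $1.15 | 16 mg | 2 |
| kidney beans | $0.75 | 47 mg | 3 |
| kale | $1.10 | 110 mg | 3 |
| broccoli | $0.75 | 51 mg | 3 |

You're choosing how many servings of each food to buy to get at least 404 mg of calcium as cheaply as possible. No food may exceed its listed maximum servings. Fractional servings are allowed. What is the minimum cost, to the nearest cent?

Cost per mg of calcium: kale $0.0100, broccoli $0.0147, kidney beans $0.0160, avocado $0.0719.
Take 3 servings of kale: +330.0 mg calcium for $3.30 (total $3.30, still need 74.0 mg).
Take 1.451 servings of broccoli: +74.0 mg calcium for $1.09 (total $4.39, still need 0.0 mg).
Filling from the cheapest source first is optimal under one linear minimum: $4.39.

$4.39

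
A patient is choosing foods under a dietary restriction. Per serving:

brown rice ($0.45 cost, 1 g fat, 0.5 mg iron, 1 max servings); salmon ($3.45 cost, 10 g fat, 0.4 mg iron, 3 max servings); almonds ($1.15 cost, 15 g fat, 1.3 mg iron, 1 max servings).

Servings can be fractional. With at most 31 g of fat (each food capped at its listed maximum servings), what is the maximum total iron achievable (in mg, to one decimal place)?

Iron per g fat: brown rice 0.5, almonds 0.08667, salmon 0.04.
Take 1 serving of brown rice: uses 1 g fat, +0.5 mg iron (running total 0.5 mg).
Take 1 serving of almonds: uses 15 g fat, +1.3 mg iron (running total 1.8 mg).
Take 1.5 servings of salmon: uses 15 g fat, +0.6 mg iron (running total 2.4 mg).
Filling greedily by iron-per-g fat is optimal for one linear limit, giving 2.4 mg.

2.4 mg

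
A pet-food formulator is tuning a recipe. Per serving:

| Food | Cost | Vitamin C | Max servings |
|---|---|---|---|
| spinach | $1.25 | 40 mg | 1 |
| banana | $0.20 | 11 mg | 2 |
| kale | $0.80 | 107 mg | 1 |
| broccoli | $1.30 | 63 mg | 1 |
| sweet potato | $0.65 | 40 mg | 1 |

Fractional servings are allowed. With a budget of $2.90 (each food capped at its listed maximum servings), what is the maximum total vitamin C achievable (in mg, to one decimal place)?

219.9 mg

Vitamin C per dollar: kale 133.8, sweet potato 61.54, banana 55, broccoli 48.46, spinach 32.
Take 1 serving of kale: spends $0.80, +107.0 mg vitamin C (running total 107.0 mg).
Take 1 serving of sweet potato: spends $0.65, +40.0 mg vitamin C (running total 147.0 mg).
Take 2 servings of banana: spends $0.40, +22.0 mg vitamin C (running total 169.0 mg).
Take 0.8077 servings of broccoli: spends $1.05, +50.9 mg vitamin C (running total 219.9 mg).
Filling greedily by vitamin C-per-dollar is optimal for one linear limit, giving 219.9 mg.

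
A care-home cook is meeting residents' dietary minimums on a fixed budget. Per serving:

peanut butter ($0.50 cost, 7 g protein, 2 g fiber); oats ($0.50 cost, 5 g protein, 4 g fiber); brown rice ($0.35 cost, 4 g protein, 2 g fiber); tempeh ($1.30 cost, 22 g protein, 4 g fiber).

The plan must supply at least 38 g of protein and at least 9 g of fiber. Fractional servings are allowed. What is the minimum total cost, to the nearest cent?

For a min-cost LP with two ≥-constraints, a basic feasible solution has at most two positive variables.
peanut butter only: max(38/7, 9/2) = 5.429 servings → $2.71.
oats only: max(38/5, 9/4) = 7.6 servings → $3.80.
brown rice only: max(38/4, 9/2) = 9.5 servings → $3.33.
tempeh only: max(38/22, 9/4) = 2.25 servings → $2.92.
peanut butter + oats with both targets exact would need a negative amount; discard.
peanut butter + brown rice with both targets exact would need a negative amount; discard.
peanut butter + tempeh with both tight: 2.875 servings and 0.8125 servings → $2.49.
oats + brown rice with both targets exact would need a negative amount; discard.
oats + tempeh with both tight: 0.6765 servings and 1.574 servings → $2.38.
brown rice + tempeh with both tight: 1.643 servings and 1.429 servings → $2.43.
So the least-cost plan costs $2.38.

$2.38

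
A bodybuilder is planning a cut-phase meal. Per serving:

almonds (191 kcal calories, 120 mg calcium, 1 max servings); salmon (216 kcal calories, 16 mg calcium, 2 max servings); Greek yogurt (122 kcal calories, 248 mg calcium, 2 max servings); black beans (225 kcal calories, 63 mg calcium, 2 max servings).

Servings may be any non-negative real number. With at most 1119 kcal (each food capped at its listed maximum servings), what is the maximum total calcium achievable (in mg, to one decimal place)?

759.3 mg

Calcium per kcal: Greek yogurt 2.033, almonds 0.6283, black beans 0.28, salmon 0.07407.
Take 2 servings of Greek yogurt: uses 244 kcal, +496.0 mg calcium (running total 496.0 mg).
Take 1 serving of almonds: uses 191 kcal, +120.0 mg calcium (running total 616.0 mg).
Take 2 servings of black beans: uses 450 kcal, +126.0 mg calcium (running total 742.0 mg).
Take 1.083 servings of salmon: uses 234 kcal, +17.3 mg calcium (running total 759.3 mg).
Greedy by best ratio exhausts the calories allowance optimally: 759.3 mg.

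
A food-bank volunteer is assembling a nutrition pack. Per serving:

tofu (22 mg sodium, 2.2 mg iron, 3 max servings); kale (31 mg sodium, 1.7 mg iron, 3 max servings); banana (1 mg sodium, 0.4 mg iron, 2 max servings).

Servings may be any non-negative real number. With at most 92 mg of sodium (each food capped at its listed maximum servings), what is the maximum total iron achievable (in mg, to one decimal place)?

Iron per mg sodium: banana 0.4, tofu 0.1, kale 0.05484.
Take 2 servings of banana: uses 2 mg sodium, +0.8 mg iron (running total 0.8 mg).
Take 3 servings of tofu: uses 66 mg sodium, +6.6 mg iron (running total 7.4 mg).
Take 0.7742 servings of kale: uses 24 mg sodium, +1.3 mg iron (running total 8.7 mg).
Greedy by best ratio exhausts the sodium allowance optimally: 8.7 mg.

8.7 mg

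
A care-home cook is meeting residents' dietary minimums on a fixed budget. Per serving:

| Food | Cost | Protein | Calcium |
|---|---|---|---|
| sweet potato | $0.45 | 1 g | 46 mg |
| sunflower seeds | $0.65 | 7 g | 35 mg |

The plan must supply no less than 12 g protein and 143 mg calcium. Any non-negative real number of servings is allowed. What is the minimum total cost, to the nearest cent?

For a min-cost LP with two ≥-constraints, a basic feasible solution has at most two positive variables.
sweet potato only: max(12/1, 143/46) = 12 servings → $5.40.
sunflower seeds only: max(12/7, 143/35) = 4.086 servings → $2.66.
sweet potato + sunflower seeds with both tight: 2.024 servings and 1.425 servings → $1.84.
So the least-cost plan costs $1.84.

$1.84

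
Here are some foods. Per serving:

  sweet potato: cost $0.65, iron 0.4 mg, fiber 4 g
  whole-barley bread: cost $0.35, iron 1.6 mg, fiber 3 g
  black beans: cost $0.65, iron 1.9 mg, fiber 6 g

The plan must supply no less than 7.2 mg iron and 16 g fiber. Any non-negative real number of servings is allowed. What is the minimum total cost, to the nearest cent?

$1.82

sweet potato only: max(7.2/0.4, 16/4) = 18 servings → $11.70.
whole-barley bread only: max(7.2/1.6, 16/3) = 5.333 servings → $1.87.
black beans only: max(7.2/1.9, 16/6) = 3.789 servings → $2.46.
sweet potato + whole-barley bread with both tight: 0.7692 servings and 4.308 servings → $2.01.
sweet potato + black beans with both targets exact would need a negative amount; discard.
whole-barley bread + black beans with both tight: 3.282 servings and 1.026 servings → $1.82.
So the least-cost plan costs $1.82.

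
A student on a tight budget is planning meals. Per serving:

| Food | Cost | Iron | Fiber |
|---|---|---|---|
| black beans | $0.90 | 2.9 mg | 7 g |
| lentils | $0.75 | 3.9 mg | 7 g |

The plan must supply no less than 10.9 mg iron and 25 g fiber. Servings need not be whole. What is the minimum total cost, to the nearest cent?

$2.68

An LP optimum is at a vertex; with two nutrient constraints at most two foods are used. Check each candidate.
black beans only: max(10.9/2.9, 25/7) = 3.759 servings → $3.38.
lentils only: max(10.9/3.9, 25/7) = 3.571 servings → $2.68.
black beans + lentils with both tight: 3.029 servings and 0.5429 servings → $3.13.
Cheapest feasible corner: $2.68.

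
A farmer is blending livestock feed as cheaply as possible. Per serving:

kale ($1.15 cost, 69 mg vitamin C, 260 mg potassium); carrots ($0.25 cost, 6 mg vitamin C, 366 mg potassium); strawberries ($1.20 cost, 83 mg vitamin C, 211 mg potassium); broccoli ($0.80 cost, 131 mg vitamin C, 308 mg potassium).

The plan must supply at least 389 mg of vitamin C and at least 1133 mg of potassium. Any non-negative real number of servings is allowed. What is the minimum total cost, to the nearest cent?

An LP optimum is at a vertex; with two nutrient constraints at most two foods are used. Check each candidate.
kale only: max(389/69, 1133/260) = 5.638 servings → $6.48.
carrots only: max(389/6, 1133/366) = 64.83 servings → $16.21.
strawberries only: max(389/83, 1133/211) = 5.37 servings → $6.44.
broccoli only: max(389/131, 1133/308) = 3.679 servings → $2.94.
kale + carrots: intersection lies outside the first quadrant.
kale + strawberries with both tight: 1.703 servings and 3.271 servings → $5.88.
kale + broccoli with both tight: 2.234 servings and 1.793 servings → $4.00.
carrots + strawberries with both tight: 0.4108 servings and 4.657 servings → $5.69.
carrots + broccoli with both tight: 0.6207 servings and 2.941 servings → $2.51.
strawberries + broccoli: intersection lies outside the first quadrant.
The minimum over all feasible corners is $2.51.

$2.51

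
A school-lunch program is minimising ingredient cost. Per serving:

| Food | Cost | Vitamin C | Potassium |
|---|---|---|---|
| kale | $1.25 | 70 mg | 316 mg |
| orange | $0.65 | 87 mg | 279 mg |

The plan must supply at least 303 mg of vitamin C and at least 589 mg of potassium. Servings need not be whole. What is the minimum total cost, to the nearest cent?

$2.26

For a min-cost LP with two ≥-constraints, a basic feasible solution has at most two positive variables.
kale only: max(303/70, 589/316) = 4.329 servings → $5.41.
orange only: max(303/87, 589/279) = 3.483 servings → $2.26.
kale + orange with both targets exact would need a negative amount; discard.
The minimum over all feasible corners is $2.26.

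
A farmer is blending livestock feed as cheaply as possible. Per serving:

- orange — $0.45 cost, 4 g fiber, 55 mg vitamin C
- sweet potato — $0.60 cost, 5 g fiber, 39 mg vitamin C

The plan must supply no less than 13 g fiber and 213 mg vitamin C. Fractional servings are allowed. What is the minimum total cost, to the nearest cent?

orange only: max(13/4, 213/55) = 3.873 servings → $1.74.
sweet potato only: max(13/5, 213/39) = 5.462 servings → $3.28.
orange + sweet potato: intersection lies outside the first quadrant.
So the least-cost plan costs $1.74.

$1.74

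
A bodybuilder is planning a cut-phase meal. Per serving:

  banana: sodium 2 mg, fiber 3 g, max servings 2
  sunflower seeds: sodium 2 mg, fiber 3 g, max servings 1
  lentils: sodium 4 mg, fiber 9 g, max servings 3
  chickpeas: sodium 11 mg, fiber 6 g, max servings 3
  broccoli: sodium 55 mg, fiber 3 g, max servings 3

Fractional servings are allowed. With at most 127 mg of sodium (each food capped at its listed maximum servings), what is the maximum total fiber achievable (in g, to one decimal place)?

Fiber per mg sodium: lentils 2.25, banana 1.5, sunflower seeds 1.5, chickpeas 0.5455, broccoli 0.05455.
Take 3 servings of lentils: uses 12 mg sodium, +27.0 g fiber (running total 27.0 g).
Take 2 servings of banana: uses 4 mg sodium, +6.0 g fiber (running total 33.0 g).
Take 1 serving of sunflower seeds: uses 2 mg sodium, +3.0 g fiber (running total 36.0 g).
Take 3 servings of chickpeas: uses 33 mg sodium, +18.0 g fiber (running total 54.0 g).
Take 1.382 servings of broccoli: uses 76 mg sodium, +4.1 g fiber (running total 58.1 g).
Greedy by best ratio exhausts the sodium allowance optimally: 58.1 g.

58.1 g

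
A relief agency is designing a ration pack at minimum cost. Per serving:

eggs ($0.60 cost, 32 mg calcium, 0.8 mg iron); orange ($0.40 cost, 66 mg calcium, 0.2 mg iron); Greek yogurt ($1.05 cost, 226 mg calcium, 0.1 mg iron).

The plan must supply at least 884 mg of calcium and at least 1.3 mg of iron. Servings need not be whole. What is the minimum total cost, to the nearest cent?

A basic optimal solution has at most two foods positive. Try each food alone and each pair with both targets met exactly.
eggs only: max(884/32, 1.3/0.8) = 27.62 servings → $16.57.
orange only: max(884/66, 1.3/0.2) = 13.39 servings → $5.36.
Greek yogurt only: max(884/226, 1.3/0.1) = 13 servings → $13.65.
eggs + orange with both targets exact would need a negative amount; discard.
eggs + Greek yogurt with both tight: 1.157 servings and 3.748 servings → $4.63.
orange + Greek yogurt with both tight: 5.321 servings and 2.358 servings → $4.60.
The minimum over all feasible corners is $4.60.

$4.60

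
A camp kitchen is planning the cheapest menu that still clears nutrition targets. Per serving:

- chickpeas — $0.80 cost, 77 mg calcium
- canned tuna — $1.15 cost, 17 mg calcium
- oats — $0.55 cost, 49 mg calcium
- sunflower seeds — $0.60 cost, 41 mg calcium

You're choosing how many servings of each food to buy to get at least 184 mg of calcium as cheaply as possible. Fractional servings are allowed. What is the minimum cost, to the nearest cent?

Cost per mg of calcium: chickpeas $0.0104, oats $0.0112, sunflower seeds $0.0146, canned tuna $0.0676.
With no serving limits, use only chickpeas: 184 mg / 77 mg = 2.39 servings × $0.80 = $1.91.

$1.91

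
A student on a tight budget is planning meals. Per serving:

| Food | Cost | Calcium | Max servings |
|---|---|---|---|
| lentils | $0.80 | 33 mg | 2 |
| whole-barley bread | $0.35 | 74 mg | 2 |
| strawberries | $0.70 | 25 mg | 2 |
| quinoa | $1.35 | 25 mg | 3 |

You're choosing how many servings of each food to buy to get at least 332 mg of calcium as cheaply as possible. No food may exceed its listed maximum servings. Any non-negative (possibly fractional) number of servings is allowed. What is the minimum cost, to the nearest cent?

Cost per mg of calcium: whole-barley bread $0.0047, lentils $0.0242, strawberries $0.0280, quinoa $0.0540.
Take 2 servings of whole-barley bread: +148.0 mg calcium for $0.70 (total $0.70, still need 184.0 mg).
Take 2 servings of lentils: +66.0 mg calcium for $1.60 (total $2.30, still need 118.0 mg).
Take 2 servings of strawberries: +50.0 mg calcium for $1.40 (total $3.70, still need 68.0 mg).
Take 2.72 servings of quinoa: +68.0 mg calcium for $3.67 (total $7.37, still need 0.0 mg).
Filling from the cheapest source first is optimal under one linear minimum: $7.37.

$7.37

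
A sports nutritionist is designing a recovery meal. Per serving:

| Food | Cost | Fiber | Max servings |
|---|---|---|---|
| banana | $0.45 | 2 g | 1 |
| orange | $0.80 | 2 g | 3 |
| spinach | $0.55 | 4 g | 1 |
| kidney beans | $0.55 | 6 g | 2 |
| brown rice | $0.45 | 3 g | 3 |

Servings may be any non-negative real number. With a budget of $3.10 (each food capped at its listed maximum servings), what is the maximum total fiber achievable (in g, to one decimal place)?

Fiber per dollar: kidney beans 10.91, spinach 7.273, brown rice 6.667, banana 4.444, orange 2.5.
Take 2 servings of kidney beans: spends $1.10, +12.0 g fiber (running total 12.0 g).
Take 1 serving of spinach: spends $0.55, +4.0 g fiber (running total 16.0 g).
Take 3 servings of brown rice: spends $1.35, +9.0 g fiber (running total 25.0 g).
Take 0.2222 servings of banana: spends $0.10, +0.4 g fiber (running total 25.4 g).
Filling greedily by fiber-per-dollar is optimal for one linear limit, giving 25.4 g.

25.4 g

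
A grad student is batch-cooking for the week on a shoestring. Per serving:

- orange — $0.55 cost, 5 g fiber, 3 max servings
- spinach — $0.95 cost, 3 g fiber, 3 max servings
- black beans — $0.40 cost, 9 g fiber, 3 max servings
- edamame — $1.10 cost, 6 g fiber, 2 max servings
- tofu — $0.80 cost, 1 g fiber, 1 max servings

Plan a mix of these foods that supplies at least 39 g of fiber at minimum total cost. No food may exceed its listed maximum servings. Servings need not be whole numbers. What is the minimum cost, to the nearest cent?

Cost per g of fiber: black beans $0.0444, orange $0.1100, edamame $0.1833, spinach $0.3167, tofu $0.8000.
Take 3 servings of black beans: +27.0 g fiber for $1.20 (total $1.20, still need 12.0 g).
Take 2.4 servings of orange: +12.0 g fiber for $1.32 (total $2.52, still need 0.0 g).
Filling from the cheapest source first is optimal under one linear minimum: $2.52.

$2.52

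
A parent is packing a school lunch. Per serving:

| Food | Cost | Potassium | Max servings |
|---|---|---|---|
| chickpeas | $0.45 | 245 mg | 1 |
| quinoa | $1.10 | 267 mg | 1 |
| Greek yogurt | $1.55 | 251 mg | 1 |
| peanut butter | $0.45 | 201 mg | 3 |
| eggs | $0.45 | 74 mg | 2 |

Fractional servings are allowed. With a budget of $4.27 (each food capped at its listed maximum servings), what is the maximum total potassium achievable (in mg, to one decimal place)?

Potassium per dollar: chickpeas 544.4, peanut butter 446.7, quinoa 242.7, eggs 164.4, Greek yogurt 161.9.
Take 1 serving of chickpeas: spends $0.45, +245.0 mg potassium (running total 245.0 mg).
Take 3 servings of peanut butter: spends $1.35, +603.0 mg potassium (running total 848.0 mg).
Take 1 serving of quinoa: spends $1.10, +267.0 mg potassium (running total 1115.0 mg).
Take 2 servings of eggs: spends $0.90, +148.0 mg potassium (running total 1263.0 mg).
Take 0.3032 servings of Greek yogurt: spends $0.47, +76.1 mg potassium (running total 1339.1 mg).
Greedy by best ratio exhausts the cost allowance optimally: 1339.1 mg.

1339.1 mg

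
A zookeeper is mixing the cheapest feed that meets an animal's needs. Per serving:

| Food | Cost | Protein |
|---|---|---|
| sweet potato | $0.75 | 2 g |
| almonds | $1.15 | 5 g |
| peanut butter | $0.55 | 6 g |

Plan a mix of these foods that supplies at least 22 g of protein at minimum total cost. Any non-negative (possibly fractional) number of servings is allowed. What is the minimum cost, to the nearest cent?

$2.02

Cost per g of protein: peanut butter $0.0917, almonds $0.2300, sweet potato $0.3750.
With no serving limits, use only peanut butter: 22 g / 6 g = 3.667 servings × $0.55 = $2.02.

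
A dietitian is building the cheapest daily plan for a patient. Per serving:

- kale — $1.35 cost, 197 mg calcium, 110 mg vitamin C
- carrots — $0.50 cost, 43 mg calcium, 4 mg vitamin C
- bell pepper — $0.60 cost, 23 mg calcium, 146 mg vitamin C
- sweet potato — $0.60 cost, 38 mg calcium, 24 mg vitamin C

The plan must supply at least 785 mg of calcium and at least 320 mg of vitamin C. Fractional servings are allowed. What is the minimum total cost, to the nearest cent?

$5.38

At the optimum either one food covers both requirements or two foods hit both targets exactly; no other combination can be cheaper.
kale only: max(785/197, 320/110) = 3.985 servings → $5.38.
carrots only: max(785/43, 320/4) = 80 servings → $40.00.
bell pepper only: max(785/23, 320/146) = 34.13 servings → $20.48.
sweet potato only: max(785/38, 320/24) = 20.66 servings → $12.39.
kale + carrots with both tight: 2.694 servings and 5.913 servings → $6.59.
kale + bell pepper with both targets exact would need a negative amount; discard.
kale + sweet potato with both targets exact would need a negative amount; discard.
carrots + bell pepper with both tight: 17.34 servings and 1.717 servings → $9.70.
carrots + sweet potato with both tight: 7.591 servings and 12.07 servings → $11.04.
bell pepper + sweet potato: the both-tight solution has a negative serving — not a feasible corner.
So the least-cost plan costs $5.38.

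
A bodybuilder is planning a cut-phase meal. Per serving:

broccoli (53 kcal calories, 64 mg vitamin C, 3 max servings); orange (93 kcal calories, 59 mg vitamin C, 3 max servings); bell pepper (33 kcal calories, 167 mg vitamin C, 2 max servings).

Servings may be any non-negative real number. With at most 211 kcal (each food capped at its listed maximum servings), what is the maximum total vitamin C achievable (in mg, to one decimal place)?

Vitamin C per kcal: bell pepper 5.061, broccoli 1.208, orange 0.6344.
Take 2 servings of bell pepper: uses 66 kcal, +334.0 mg vitamin C (running total 334.0 mg).
Take 2.736 servings of broccoli: uses 145 kcal, +175.1 mg vitamin C (running total 509.1 mg).
Filling greedily by vitamin C-per-kcal is optimal for one linear limit, giving 509.1 mg.

509.1 mg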